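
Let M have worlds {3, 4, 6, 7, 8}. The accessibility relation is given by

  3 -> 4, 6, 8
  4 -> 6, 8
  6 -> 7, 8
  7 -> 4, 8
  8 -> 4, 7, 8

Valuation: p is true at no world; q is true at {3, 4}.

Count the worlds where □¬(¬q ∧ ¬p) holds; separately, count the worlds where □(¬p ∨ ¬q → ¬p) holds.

For □¬(¬q ∧ ¬p):
3: successors {4, 6, 8}; ¬(¬q ∧ ¬p) there: 4:T, 6:F, 8:F. ✗
4: successors {6, 8}; ¬(¬q ∧ ¬p) there: 6:F, 8:F. ✗
6: successors {7, 8}; ¬(¬q ∧ ¬p) there: 7:F, 8:F. ✗
7: successors {4, 8}; ¬(¬q ∧ ¬p) there: 4:T, 8:F. ✗
8: successors {4, 7, 8}; ¬(¬q ∧ ¬p) there: 4:T, 7:F, 8:F. ✗
— 0 worlds.
For □(¬p ∨ ¬q → ¬p):
3: successors {4, 6, 8}; ¬p ∨ ¬q → ¬p there: 4:T, 6:T, 8:T. ✓
4: successors {6, 8}; ¬p ∨ ¬q → ¬p there: 6:T, 8:T. ✓
6: successors {7, 8}; ¬p ∨ ¬q → ¬p there: 7:T, 8:T. ✓
7: successors {4, 8}; ¬p ∨ ¬q → ¬p there: 4:T, 8:T. ✓
8: successors {4, 7, 8}; ¬p ∨ ¬q → ¬p there: 4:T, 7:T, 8:T. ✓
— 5 worlds.

0 and 5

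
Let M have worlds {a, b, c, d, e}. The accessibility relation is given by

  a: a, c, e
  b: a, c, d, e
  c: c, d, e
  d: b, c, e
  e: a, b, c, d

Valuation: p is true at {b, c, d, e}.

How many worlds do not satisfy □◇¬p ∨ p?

1

a: □◇¬p is F, p is F. ✗
b: □◇¬p is F, p is T. ✓
c: □◇¬p is F, p is T. ✓
d: □◇¬p is F, p is T. ✓
e: □◇¬p is F, p is T. ✓
Satisfying worlds: {b, c, d, e}.
So □◇¬p ∨ p fails at the other 1 world.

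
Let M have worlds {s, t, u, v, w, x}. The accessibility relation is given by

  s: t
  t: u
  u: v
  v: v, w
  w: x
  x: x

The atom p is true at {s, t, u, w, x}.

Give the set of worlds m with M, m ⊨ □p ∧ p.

s: □p is T, p is T. ✓
t: □p is T, p is T. ✓
u: □p is F, p is T. ✗
v: □p is F, p is F. ✗
w: □p is T, p is T. ✓
x: □p is T, p is T. ✓

{s, t, w, x}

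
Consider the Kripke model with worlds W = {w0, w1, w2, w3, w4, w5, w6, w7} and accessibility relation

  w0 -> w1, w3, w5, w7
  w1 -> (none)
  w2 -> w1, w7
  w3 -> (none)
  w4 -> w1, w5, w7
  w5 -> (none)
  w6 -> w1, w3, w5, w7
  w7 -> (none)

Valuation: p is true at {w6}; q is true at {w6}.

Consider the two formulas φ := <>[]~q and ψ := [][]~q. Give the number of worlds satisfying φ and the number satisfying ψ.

4 and 8

For <>[]~q:
w0: successors {w1, w3, w5, w7}; []~q there: w1:T, w3:T, w5:T, w7:T. ✓
w1: no successors, so <>[]~q fails. ✗
w2: successors {w1, w7}; []~q there: w1:T, w7:T. ✓
w3: no successors, so <>[]~q fails. ✗
w4: successors {w1, w5, w7}; []~q there: w1:T, w5:T, w7:T. ✓
w5: no successors, so <>[]~q fails. ✗
w6: successors {w1, w3, w5, w7}; []~q there: w1:T, w3:T, w5:T, w7:T. ✓
w7: no successors, so <>[]~q fails. ✗
— 4 worlds.
For [][]~q:
w0: successors {w1, w3, w5, w7}; []~q there: w1:T, w3:T, w5:T, w7:T. ✓
w1: no successors, so [][]~q holds vacuously. ✓
w2: successors {w1, w7}; []~q there: w1:T, w7:T. ✓
w3: no successors, so [][]~q holds vacuously. ✓
w4: successors {w1, w5, w7}; []~q there: w1:T, w5:T, w7:T. ✓
w5: no successors, so [][]~q holds vacuously. ✓
w6: successors {w1, w3, w5, w7}; []~q there: w1:T, w3:T, w5:T, w7:T. ✓
w7: no successors, so [][]~q holds vacuously. ✓
— 8 worlds.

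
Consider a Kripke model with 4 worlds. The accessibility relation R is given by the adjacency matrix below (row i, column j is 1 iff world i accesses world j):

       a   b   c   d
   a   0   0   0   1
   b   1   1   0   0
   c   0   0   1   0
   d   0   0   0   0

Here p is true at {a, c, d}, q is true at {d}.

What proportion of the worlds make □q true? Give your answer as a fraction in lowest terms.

a: successors {d}; q there: d:T. ✓
b: successors {a, b}; q there: a:F, b:F. ✗
c: successors {c}; q there: c:F. ✗
d: no successors, so □q holds vacuously. ✓
That's 2 of 4 worlds, so 2/4 = 1/2.

1/2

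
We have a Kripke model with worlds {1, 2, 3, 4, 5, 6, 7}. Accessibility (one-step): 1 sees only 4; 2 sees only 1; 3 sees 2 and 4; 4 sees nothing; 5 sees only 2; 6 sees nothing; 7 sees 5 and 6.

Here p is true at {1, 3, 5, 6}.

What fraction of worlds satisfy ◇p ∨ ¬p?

1: ◇p is F, ¬p is F. ✗
2: ◇p is T, ¬p is T. ✓
3: ◇p is F, ¬p is F. ✗
4: ◇p is F, ¬p is T. ✓
5: ◇p is F, ¬p is F. ✗
6: ◇p is F, ¬p is F. ✗
7: ◇p is T, ¬p is T. ✓
That's 3 of 7 worlds, so 3/7.

3/7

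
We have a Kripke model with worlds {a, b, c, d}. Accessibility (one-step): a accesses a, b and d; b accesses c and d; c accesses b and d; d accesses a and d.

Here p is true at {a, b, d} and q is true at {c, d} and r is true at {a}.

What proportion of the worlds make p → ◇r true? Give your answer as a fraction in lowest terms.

a: p is T, ◇r is T. ✓
b: p is T, ◇r is F. ✗
c: p is F, ◇r is F. ✓
d: p is T, ◇r is T. ✓
That's 3 of 4 worlds, so 3/4.

3/4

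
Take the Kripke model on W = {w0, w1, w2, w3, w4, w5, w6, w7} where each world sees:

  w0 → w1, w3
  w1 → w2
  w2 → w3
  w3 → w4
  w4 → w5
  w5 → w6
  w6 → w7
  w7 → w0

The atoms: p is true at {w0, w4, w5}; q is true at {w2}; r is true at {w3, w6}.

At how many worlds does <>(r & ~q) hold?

w0: successors {w1, w3}; r & ~q there: w1:F, w3:T. ✓
w1: successors {w2}; r & ~q there: w2:F. ✗
w2: successors {w3}; r & ~q there: w3:T. ✓
w3: successors {w4}; r & ~q there: w4:F. ✗
w4: successors {w5}; r & ~q there: w5:F. ✗
w5: successors {w6}; r & ~q there: w6:T. ✓
w6: successors {w7}; r & ~q there: w7:F. ✗
w7: successors {w0}; r & ~q there: w0:F. ✗
Satisfying worlds: {w0, w2, w5}.

3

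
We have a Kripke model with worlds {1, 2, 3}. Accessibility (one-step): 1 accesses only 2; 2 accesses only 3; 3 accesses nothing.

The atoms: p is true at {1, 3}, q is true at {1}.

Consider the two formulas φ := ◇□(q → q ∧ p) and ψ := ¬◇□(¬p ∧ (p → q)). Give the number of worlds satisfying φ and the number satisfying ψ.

For ◇□(q → q ∧ p):
1: successors {2}; □(q → q ∧ p) there: 2:T. ✓
2: successors {3}; □(q → q ∧ p) there: 3:T. ✓
3: no successors, so ◇□(q → q ∧ p) fails. ✗
— 2 worlds.
For ¬◇□(¬p ∧ (p → q)):
1: ◇□(¬p ∧ (p → q)) is F. ✓
2: ◇□(¬p ∧ (p → q)) is T. ✗
3: ◇□(¬p ∧ (p → q)) is F. ✓
— 2 worlds.

2 and 2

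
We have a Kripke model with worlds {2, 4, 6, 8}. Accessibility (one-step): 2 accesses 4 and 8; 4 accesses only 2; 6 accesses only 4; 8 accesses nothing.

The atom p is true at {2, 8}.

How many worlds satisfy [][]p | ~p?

4

2: [][]p is T, ~p is F. ✓
4: [][]p is F, ~p is T. ✓
6: [][]p is T, ~p is T. ✓
8: [][]p is T, ~p is F. ✓
Satisfying worlds: {2, 4, 6, 8}.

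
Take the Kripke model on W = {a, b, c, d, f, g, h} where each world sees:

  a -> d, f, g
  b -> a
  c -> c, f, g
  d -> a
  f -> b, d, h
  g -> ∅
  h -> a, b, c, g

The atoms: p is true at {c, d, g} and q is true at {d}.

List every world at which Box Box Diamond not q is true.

{a, g}

a: successors {d, f, g}; Box Diamond not q there: d:T, f:T, g:T. ✓
b: successors {a}; Box Diamond not q there: a:F. ✗
c: successors {c, f, g}; Box Diamond not q there: c:F, f:T, g:T. ✗
d: successors {a}; Box Diamond not q there: a:F. ✗
f: successors {b, d, h}; Box Diamond not q there: b:T, d:T, h:F. ✗
g: no successors, so Box Box Diamond not q holds vacuously. ✓
h: successors {a, b, c, g}; Box Diamond not q there: a:F, b:T, c:F, g:T. ✗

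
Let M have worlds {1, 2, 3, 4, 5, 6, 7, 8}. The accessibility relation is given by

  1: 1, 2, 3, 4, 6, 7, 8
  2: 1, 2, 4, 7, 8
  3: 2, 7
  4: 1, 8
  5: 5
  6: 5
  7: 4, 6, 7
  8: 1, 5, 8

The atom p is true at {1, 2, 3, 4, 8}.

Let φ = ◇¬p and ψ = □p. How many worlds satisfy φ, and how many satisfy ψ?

For ◇¬p:
1: successors {1, 2, 3, 4, 6, 7, 8}; ¬p there: 1:F, 2:F, 3:F, 4:F, 6:T, 7:T, 8:F. ✓
2: successors {1, 2, 4, 7, 8}; ¬p there: 1:F, 2:F, 4:F, 7:T, 8:F. ✓
3: successors {2, 7}; ¬p there: 2:F, 7:T. ✓
4: successors {1, 8}; ¬p there: 1:F, 8:F. ✗
5: successors {5}; ¬p there: 5:T. ✓
6: successors {5}; ¬p there: 5:T. ✓
7: successors {4, 6, 7}; ¬p there: 4:F, 6:T, 7:T. ✓
8: successors {1, 5, 8}; ¬p there: 1:F, 5:T, 8:F. ✓
— 7 worlds.
For □p:
1: successors {1, 2, 3, 4, 6, 7, 8}; p there: 1:T, 2:T, 3:T, 4:T, 6:F, 7:F, 8:T. ✗
2: successors {1, 2, 4, 7, 8}; p there: 1:T, 2:T, 4:T, 7:F, 8:T. ✗
3: successors {2, 7}; p there: 2:T, 7:F. ✗
4: successors {1, 8}; p there: 1:T, 8:T. ✓
5: successors {5}; p there: 5:F. ✗
6: successors {5}; p there: 5:F. ✗
7: successors {4, 6, 7}; p there: 4:T, 6:F, 7:F. ✗
8: successors {1, 5, 8}; p there: 1:T, 5:F, 8:T. ✗
— 1 world.

7 and 1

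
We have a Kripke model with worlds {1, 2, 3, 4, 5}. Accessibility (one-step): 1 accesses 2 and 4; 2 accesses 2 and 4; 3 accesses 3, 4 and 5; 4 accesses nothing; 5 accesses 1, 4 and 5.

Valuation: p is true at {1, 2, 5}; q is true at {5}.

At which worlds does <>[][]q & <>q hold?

{3, 5}

1: <>[][]q is T, <>q is F. ✗
2: <>[][]q is T, <>q is F. ✗
3: <>[][]q is T, <>q is T. ✓
4: <>[][]q is F, <>q is F. ✗
5: <>[][]q is T, <>q is T. ✓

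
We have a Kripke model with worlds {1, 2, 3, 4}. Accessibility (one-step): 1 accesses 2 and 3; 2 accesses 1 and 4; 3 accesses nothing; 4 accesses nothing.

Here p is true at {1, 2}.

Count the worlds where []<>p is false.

2

1: successors {2, 3}; <>p there: 2:T, 3:F. ✗
2: successors {1, 4}; <>p there: 1:T, 4:F. ✗
3: no successors, so []<>p holds vacuously. ✓
4: no successors, so []<>p holds vacuously. ✓
Satisfying worlds: {3, 4}.
So []<>p fails at the other 2 worlds.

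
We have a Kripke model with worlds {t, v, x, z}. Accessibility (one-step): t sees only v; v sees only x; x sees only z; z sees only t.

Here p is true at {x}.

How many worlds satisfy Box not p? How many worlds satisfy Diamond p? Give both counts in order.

3 and 1

For Box not p:
t: successors {v}; not p there: v:T. ✓
v: successors {x}; not p there: x:F. ✗
x: successors {z}; not p there: z:T. ✓
z: successors {t}; not p there: t:T. ✓
— 3 worlds.
For Diamond p:
t: successors {v}; p there: v:F. ✗
v: successors {x}; p there: x:T. ✓
x: successors {z}; p there: z:F. ✗
z: successors {t}; p there: t:F. ✗
— 1 world.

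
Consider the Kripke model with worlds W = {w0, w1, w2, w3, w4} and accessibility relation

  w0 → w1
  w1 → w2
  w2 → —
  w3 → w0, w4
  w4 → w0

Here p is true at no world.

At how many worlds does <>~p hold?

w0: successors {w1}; ~p there: w1:T. ✓
w1: successors {w2}; ~p there: w2:T. ✓
w2: no successors, so <>~p fails. ✗
w3: successors {w0, w4}; ~p there: w0:T, w4:T. ✓
w4: successors {w0}; ~p there: w0:T. ✓
Satisfying worlds: {w0, w1, w3, w4}.

4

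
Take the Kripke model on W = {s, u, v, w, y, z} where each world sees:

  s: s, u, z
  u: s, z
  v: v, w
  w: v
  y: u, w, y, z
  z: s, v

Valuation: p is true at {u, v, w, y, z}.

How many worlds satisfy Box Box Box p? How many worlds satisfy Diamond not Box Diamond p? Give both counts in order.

For Box Box Box p:
s: successors {s, u, z}; Box Box p there: s:F, u:F, z:F. ✗
u: successors {s, z}; Box Box p there: s:F, z:F. ✗
v: successors {v, w}; Box Box p there: v:T, w:T. ✓
w: successors {v}; Box Box p there: v:T. ✓
y: successors {u, w, y, z}; Box Box p there: u:F, w:T, y:F, z:F. ✗
z: successors {s, v}; Box Box p there: s:F, v:T. ✗
— 2 worlds.
For Diamond not Box Diamond p:
s: successors {s, u, z}; not Box Diamond p there: s:F, u:F, z:F. ✗
u: successors {s, z}; not Box Diamond p there: s:F, z:F. ✗
v: successors {v, w}; not Box Diamond p there: v:F, w:F. ✗
w: successors {v}; not Box Diamond p there: v:F. ✗
y: successors {u, w, y, z}; not Box Diamond p there: u:F, w:F, y:F, z:F. ✗
z: successors {s, v}; not Box Diamond p there: s:F, v:F. ✗
— 0 worlds.

2 and 0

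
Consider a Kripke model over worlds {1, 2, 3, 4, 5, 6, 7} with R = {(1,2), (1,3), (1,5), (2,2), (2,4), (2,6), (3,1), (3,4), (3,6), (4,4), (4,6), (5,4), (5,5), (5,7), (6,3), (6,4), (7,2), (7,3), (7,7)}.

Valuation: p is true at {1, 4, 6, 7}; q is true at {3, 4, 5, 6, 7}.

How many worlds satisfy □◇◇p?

7

1: successors {2, 3, 5}; ◇◇p there: 2:T, 3:T, 5:T. ✓
2: successors {2, 4, 6}; ◇◇p there: 2:T, 4:T, 6:T. ✓
3: successors {1, 4, 6}; ◇◇p there: 1:T, 4:T, 6:T. ✓
4: successors {4, 6}; ◇◇p there: 4:T, 6:T. ✓
5: successors {4, 5, 7}; ◇◇p there: 4:T, 5:T, 7:T. ✓
6: successors {3, 4}; ◇◇p there: 3:T, 4:T. ✓
7: successors {2, 3, 7}; ◇◇p there: 2:T, 3:T, 7:T. ✓
Satisfying worlds: {1, 2, 3, 4, 5, 6, 7}.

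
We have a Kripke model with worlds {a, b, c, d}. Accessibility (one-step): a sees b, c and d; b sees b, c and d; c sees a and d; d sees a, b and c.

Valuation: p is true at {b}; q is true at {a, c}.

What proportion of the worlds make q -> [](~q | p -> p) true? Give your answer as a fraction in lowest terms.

1/2

a: q is T, [](~q | p -> p) is F. ✗
b: q is F, [](~q | p -> p) is F. ✓
c: q is T, [](~q | p -> p) is F. ✗
d: q is F, [](~q | p -> p) is T. ✓
That's 2 of 4 worlds, so 2/4 = 1/2.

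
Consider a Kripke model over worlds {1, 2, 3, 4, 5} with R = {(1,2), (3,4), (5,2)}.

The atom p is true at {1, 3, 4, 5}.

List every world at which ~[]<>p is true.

{1, 3, 5}

1: []<>p is F. ✓
2: []<>p is T. ✗
3: []<>p is F. ✓
4: []<>p is T. ✗
5: []<>p is F. ✓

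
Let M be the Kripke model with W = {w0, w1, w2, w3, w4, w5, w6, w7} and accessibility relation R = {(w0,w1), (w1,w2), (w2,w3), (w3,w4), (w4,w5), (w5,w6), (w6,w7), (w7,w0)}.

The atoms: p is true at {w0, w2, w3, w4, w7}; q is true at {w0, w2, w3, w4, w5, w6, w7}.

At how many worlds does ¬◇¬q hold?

w0: ◇¬q is T. ✗
w1: ◇¬q is F. ✓
w2: ◇¬q is F. ✓
w3: ◇¬q is F. ✓
w4: ◇¬q is F. ✓
w5: ◇¬q is F. ✓
w6: ◇¬q is F. ✓
w7: ◇¬q is F. ✓
Satisfying worlds: {w1, w2, w3, w4, w5, w6, w7}.

7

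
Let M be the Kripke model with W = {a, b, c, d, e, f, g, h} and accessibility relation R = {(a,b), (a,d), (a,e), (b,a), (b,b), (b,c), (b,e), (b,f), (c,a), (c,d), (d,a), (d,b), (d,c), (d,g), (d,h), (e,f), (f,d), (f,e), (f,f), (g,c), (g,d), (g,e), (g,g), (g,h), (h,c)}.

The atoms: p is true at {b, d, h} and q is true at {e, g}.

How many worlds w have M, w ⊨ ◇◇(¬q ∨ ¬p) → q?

a: ◇◇(¬q ∨ ¬p) is T, q is F. ✗
b: ◇◇(¬q ∨ ¬p) is T, q is F. ✗
c: ◇◇(¬q ∨ ¬p) is T, q is F. ✗
d: ◇◇(¬q ∨ ¬p) is T, q is F. ✗
e: ◇◇(¬q ∨ ¬p) is T, q is T. ✓
f: ◇◇(¬q ∨ ¬p) is T, q is F. ✗
g: ◇◇(¬q ∨ ¬p) is T, q is T. ✓
h: ◇◇(¬q ∨ ¬p) is T, q is F. ✗
Satisfying worlds: {e, g}.

2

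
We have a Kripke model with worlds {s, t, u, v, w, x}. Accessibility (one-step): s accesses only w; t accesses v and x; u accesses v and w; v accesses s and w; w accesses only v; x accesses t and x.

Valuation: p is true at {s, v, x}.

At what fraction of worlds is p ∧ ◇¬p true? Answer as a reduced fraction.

s: p is T, ◇¬p is T. ✓
t: p is F, ◇¬p is F. ✗
u: p is F, ◇¬p is T. ✗
v: p is T, ◇¬p is T. ✓
w: p is F, ◇¬p is F. ✗
x: p is T, ◇¬p is T. ✓
That's 3 of 6 worlds, so 3/6 = 1/2.

1/2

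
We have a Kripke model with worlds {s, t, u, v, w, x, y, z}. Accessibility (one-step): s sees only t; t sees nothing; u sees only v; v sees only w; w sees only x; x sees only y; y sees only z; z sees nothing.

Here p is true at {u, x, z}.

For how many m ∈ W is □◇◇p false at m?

4

s: successors {t}; ◇◇p there: t:F. ✗
t: no successors, so □◇◇p holds vacuously. ✓
u: successors {v}; ◇◇p there: v:T. ✓
v: successors {w}; ◇◇p there: w:F. ✗
w: successors {x}; ◇◇p there: x:T. ✓
x: successors {y}; ◇◇p there: y:F. ✗
y: successors {z}; ◇◇p there: z:F. ✗
z: no successors, so □◇◇p holds vacuously. ✓
Satisfying worlds: {t, u, w, z}.
So □◇◇p fails at the other 4 worlds.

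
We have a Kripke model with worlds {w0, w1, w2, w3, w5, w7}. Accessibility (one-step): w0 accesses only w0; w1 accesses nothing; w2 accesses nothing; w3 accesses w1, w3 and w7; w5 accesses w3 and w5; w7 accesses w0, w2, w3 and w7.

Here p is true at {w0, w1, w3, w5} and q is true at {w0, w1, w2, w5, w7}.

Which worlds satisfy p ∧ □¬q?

{w1}

w0: p is T, □¬q is F. ✗
w1: p is T, □¬q is T. ✓
w2: p is F, □¬q is T. ✗
w3: p is T, □¬q is F. ✗
w5: p is T, □¬q is F. ✗
w7: p is F, □¬q is F. ✗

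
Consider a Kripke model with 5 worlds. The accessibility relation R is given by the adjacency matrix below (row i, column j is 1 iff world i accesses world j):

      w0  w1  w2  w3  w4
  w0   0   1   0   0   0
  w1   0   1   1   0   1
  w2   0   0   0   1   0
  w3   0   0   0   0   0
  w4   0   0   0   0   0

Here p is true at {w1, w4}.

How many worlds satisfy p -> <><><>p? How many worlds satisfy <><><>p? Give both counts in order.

For p -> <><><>p:
w0: p is F, <><><>p is T. ✓
w1: p is T, <><><>p is T. ✓
w2: p is F, <><><>p is F. ✓
w3: p is F, <><><>p is F. ✓
w4: p is T, <><><>p is F. ✗
— 4 worlds.
For <><><>p:
w0: successors {w1}; <><>p there: w1:T. ✓
w1: successors {w1, w2, w4}; <><>p there: w1:T, w2:F, w4:F. ✓
w2: successors {w3}; <><>p there: w3:F. ✗
w3: no successors, so <><><>p fails. ✗
w4: no successors, so <><><>p fails. ✗
— 2 worlds.

4 and 2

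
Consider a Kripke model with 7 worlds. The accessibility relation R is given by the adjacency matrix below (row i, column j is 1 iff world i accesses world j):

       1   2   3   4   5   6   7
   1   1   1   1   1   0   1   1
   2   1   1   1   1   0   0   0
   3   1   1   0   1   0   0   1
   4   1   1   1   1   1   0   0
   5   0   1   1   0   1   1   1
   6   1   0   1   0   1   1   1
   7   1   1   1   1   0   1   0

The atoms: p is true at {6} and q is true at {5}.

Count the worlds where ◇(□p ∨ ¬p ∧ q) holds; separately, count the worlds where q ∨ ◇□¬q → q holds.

For ◇(□p ∨ ¬p ∧ q):
1: successors {1, 2, 3, 4, 6, 7}; □p ∨ ¬p ∧ q there: 1:F, 2:F, 3:F, 4:F, 6:F, 7:F. ✗
2: successors {1, 2, 3, 4}; □p ∨ ¬p ∧ q there: 1:F, 2:F, 3:F, 4:F. ✗
3: successors {1, 2, 4, 7}; □p ∨ ¬p ∧ q there: 1:F, 2:F, 4:F, 7:F. ✗
4: successors {1, 2, 3, 4, 5}; □p ∨ ¬p ∧ q there: 1:F, 2:F, 3:F, 4:F, 5:T. ✓
5: successors {2, 3, 5, 6, 7}; □p ∨ ¬p ∧ q there: 2:F, 3:F, 5:T, 6:F, 7:F. ✓
6: successors {1, 3, 5, 6, 7}; □p ∨ ¬p ∧ q there: 1:F, 3:F, 5:T, 6:F, 7:F. ✓
7: successors {1, 2, 3, 4, 6}; □p ∨ ¬p ∧ q there: 1:F, 2:F, 3:F, 4:F, 6:F. ✗
— 3 worlds.
For q ∨ ◇□¬q → q:
1: q ∨ ◇□¬q is T, q is F. ✗
2: q ∨ ◇□¬q is T, q is F. ✗
3: q ∨ ◇□¬q is T, q is F. ✗
4: q ∨ ◇□¬q is T, q is F. ✗
5: q ∨ ◇□¬q is T, q is T. ✓
6: q ∨ ◇□¬q is T, q is F. ✗
7: q ∨ ◇□¬q is T, q is F. ✗
— 1 world.

3 and 1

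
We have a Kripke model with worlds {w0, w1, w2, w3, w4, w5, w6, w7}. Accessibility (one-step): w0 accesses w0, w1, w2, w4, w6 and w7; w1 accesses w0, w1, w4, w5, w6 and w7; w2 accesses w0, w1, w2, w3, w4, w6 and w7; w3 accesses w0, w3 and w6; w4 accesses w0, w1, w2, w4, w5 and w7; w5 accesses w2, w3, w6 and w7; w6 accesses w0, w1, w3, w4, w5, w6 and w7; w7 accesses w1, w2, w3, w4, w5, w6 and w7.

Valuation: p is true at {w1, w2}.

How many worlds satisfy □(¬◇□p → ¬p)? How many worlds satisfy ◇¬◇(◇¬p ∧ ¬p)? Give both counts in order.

1 and 0

For □(¬◇□p → ¬p):
w0: successors {w0, w1, w2, w4, w6, w7}; ¬◇□p → ¬p there: w0:T, w1:F, w2:F, w4:T, w6:T, w7:T. ✗
w1: successors {w0, w1, w4, w5, w6, w7}; ¬◇□p → ¬p there: w0:T, w1:F, w4:T, w5:T, w6:T, w7:T. ✗
w2: successors {w0, w1, w2, w3, w4, w6, w7}; ¬◇□p → ¬p there: w0:T, w1:F, w2:F, w3:T, w4:T, w6:T, w7:T. ✗
w3: successors {w0, w3, w6}; ¬◇□p → ¬p there: w0:T, w3:T, w6:T. ✓
w4: successors {w0, w1, w2, w4, w5, w7}; ¬◇□p → ¬p there: w0:T, w1:F, w2:F, w4:T, w5:T, w7:T. ✗
w5: successors {w2, w3, w6, w7}; ¬◇□p → ¬p there: w2:F, w3:T, w6:T, w7:T. ✗
w6: successors {w0, w1, w3, w4, w5, w6, w7}; ¬◇□p → ¬p there: w0:T, w1:F, w3:T, w4:T, w5:T, w6:T, w7:T. ✗
w7: successors {w1, w2, w3, w4, w5, w6, w7}; ¬◇□p → ¬p there: w1:F, w2:F, w3:T, w4:T, w5:T, w6:T, w7:T. ✗
— 1 world.
For ◇¬◇(◇¬p ∧ ¬p):
w0: successors {w0, w1, w2, w4, w6, w7}; ¬◇(◇¬p ∧ ¬p) there: w0:F, w1:F, w2:F, w4:F, w6:F, w7:F. ✗
w1: successors {w0, w1, w4, w5, w6, w7}; ¬◇(◇¬p ∧ ¬p) there: w0:F, w1:F, w4:F, w5:F, w6:F, w7:F. ✗
w2: successors {w0, w1, w2, w3, w4, w6, w7}; ¬◇(◇¬p ∧ ¬p) there: w0:F, w1:F, w2:F, w3:F, w4:F, w6:F, w7:F. ✗
w3: successors {w0, w3, w6}; ¬◇(◇¬p ∧ ¬p) there: w0:F, w3:F, w6:F. ✗
w4: successors {w0, w1, w2, w4, w5, w7}; ¬◇(◇¬p ∧ ¬p) there: w0:F, w1:F, w2:F, w4:F, w5:F, w7:F. ✗
w5: successors {w2, w3, w6, w7}; ¬◇(◇¬p ∧ ¬p) there: w2:F, w3:F, w6:F, w7:F. ✗
w6: successors {w0, w1, w3, w4, w5, w6, w7}; ¬◇(◇¬p ∧ ¬p) there: w0:F, w1:F, w3:F, w4:F, w5:F, w6:F, w7:F. ✗
w7: successors {w1, w2, w3, w4, w5, w6, w7}; ¬◇(◇¬p ∧ ¬p) there: w1:F, w2:F, w3:F, w4:F, w5:F, w6:F, w7:F. ✗
— 0 worlds.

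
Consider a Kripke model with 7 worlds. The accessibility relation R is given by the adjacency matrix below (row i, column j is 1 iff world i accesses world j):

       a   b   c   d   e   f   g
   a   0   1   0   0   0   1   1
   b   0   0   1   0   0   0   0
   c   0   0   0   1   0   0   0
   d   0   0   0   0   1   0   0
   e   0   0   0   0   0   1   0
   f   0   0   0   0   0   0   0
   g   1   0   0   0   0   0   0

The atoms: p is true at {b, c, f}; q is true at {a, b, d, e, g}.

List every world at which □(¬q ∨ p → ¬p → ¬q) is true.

a: successors {b, f, g}; ¬q ∨ p → ¬p → ¬q there: b:T, f:T, g:T. ✓
b: successors {c}; ¬q ∨ p → ¬p → ¬q there: c:T. ✓
c: successors {d}; ¬q ∨ p → ¬p → ¬q there: d:T. ✓
d: successors {e}; ¬q ∨ p → ¬p → ¬q there: e:T. ✓
e: successors {f}; ¬q ∨ p → ¬p → ¬q there: f:T. ✓
f: no successors, so □(¬q ∨ p → ¬p → ¬q) holds vacuously. ✓
g: successors {a}; ¬q ∨ p → ¬p → ¬q there: a:T. ✓

{a, b, c, d, e, f, g}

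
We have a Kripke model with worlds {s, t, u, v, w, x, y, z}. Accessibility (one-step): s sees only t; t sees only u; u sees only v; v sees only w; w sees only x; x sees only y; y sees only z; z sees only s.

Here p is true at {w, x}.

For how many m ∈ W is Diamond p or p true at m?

s: Diamond p is F, p is F. ✗
t: Diamond p is F, p is F. ✗
u: Diamond p is F, p is F. ✗
v: Diamond p is T, p is F. ✓
w: Diamond p is T, p is T. ✓
x: Diamond p is F, p is T. ✓
y: Diamond p is F, p is F. ✗
z: Diamond p is F, p is F. ✗
Satisfying worlds: {v, w, x}.

3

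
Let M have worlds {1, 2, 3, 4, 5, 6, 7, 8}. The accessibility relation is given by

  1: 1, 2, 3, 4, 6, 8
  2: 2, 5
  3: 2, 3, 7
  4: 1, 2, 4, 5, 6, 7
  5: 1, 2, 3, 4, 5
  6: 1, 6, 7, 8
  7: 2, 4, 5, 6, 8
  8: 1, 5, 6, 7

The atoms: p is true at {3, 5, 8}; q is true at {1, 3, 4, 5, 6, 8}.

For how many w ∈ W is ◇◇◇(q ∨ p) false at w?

1: successors {1, 2, 3, 4, 6, 8}; ◇◇(q ∨ p) there: 1:T, 2:T, 3:T, 4:T, 6:T, 8:T. ✓
2: successors {2, 5}; ◇◇(q ∨ p) there: 2:T, 5:T. ✓
3: successors {2, 3, 7}; ◇◇(q ∨ p) there: 2:T, 3:T, 7:T. ✓
4: successors {1, 2, 4, 5, 6, 7}; ◇◇(q ∨ p) there: 1:T, 2:T, 4:T, 5:T, 6:T, 7:T. ✓
5: successors {1, 2, 3, 4, 5}; ◇◇(q ∨ p) there: 1:T, 2:T, 3:T, 4:T, 5:T. ✓
6: successors {1, 6, 7, 8}; ◇◇(q ∨ p) there: 1:T, 6:T, 7:T, 8:T. ✓
7: successors {2, 4, 5, 6, 8}; ◇◇(q ∨ p) there: 2:T, 4:T, 5:T, 6:T, 8:T. ✓
8: successors {1, 5, 6, 7}; ◇◇(q ∨ p) there: 1:T, 5:T, 6:T, 7:T. ✓
Satisfying worlds: {1, 2, 3, 4, 5, 6, 7, 8}.
So ◇◇◇(q ∨ p) fails at the other 0 worlds.

0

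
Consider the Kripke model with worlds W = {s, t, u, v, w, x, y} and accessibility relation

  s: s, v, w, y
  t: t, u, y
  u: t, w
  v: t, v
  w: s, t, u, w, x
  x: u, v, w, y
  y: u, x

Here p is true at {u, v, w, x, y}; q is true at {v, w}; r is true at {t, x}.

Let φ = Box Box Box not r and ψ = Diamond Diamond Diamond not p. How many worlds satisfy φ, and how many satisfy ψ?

0 and 7

For Box Box Box not r:
s: successors {s, v, w, y}; Box Box not r there: s:F, v:F, w:F, y:F. ✗
t: successors {t, u, y}; Box Box not r there: t:F, u:F, y:F. ✗
u: successors {t, w}; Box Box not r there: t:F, w:F. ✗
v: successors {t, v}; Box Box not r there: t:F, v:F. ✗
w: successors {s, t, u, w, x}; Box Box not r there: s:F, t:F, u:F, w:F, x:F. ✗
x: successors {u, v, w, y}; Box Box not r there: u:F, v:F, w:F, y:F. ✗
y: successors {u, x}; Box Box not r there: u:F, x:F. ✗
— 0 worlds.
For Diamond Diamond Diamond not p:
s: successors {s, v, w, y}; Diamond Diamond not p there: s:T, v:T, w:T, y:T. ✓
t: successors {t, u, y}; Diamond Diamond not p there: t:T, u:T, y:T. ✓
u: successors {t, w}; Diamond Diamond not p there: t:T, w:T. ✓
v: successors {t, v}; Diamond Diamond not p there: t:T, v:T. ✓
w: successors {s, t, u, w, x}; Diamond Diamond not p there: s:T, t:T, u:T, w:T, x:T. ✓
x: successors {u, v, w, y}; Diamond Diamond not p there: u:T, v:T, w:T, y:T. ✓
y: successors {u, x}; Diamond Diamond not p there: u:T, x:T. ✓
— 7 worlds.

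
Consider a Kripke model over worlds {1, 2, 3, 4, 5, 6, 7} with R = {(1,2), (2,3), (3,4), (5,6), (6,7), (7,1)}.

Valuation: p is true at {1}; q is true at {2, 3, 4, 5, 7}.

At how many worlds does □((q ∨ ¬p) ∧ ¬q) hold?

2

1: successors {2}; (q ∨ ¬p) ∧ ¬q there: 2:F. ✗
2: successors {3}; (q ∨ ¬p) ∧ ¬q there: 3:F. ✗
3: successors {4}; (q ∨ ¬p) ∧ ¬q there: 4:F. ✗
4: no successors, so □((q ∨ ¬p) ∧ ¬q) holds vacuously. ✓
5: successors {6}; (q ∨ ¬p) ∧ ¬q there: 6:T. ✓
6: successors {7}; (q ∨ ¬p) ∧ ¬q there: 7:F. ✗
7: successors {1}; (q ∨ ¬p) ∧ ¬q there: 1:F. ✗
Satisfying worlds: {4, 5}.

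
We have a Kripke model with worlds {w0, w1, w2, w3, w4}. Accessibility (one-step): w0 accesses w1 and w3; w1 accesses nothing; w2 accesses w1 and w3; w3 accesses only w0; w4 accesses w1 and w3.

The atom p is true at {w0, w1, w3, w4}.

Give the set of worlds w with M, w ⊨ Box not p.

w0: successors {w1, w3}; not p there: w1:F, w3:F. ✗
w1: no successors, so Box not p holds vacuously. ✓
w2: successors {w1, w3}; not p there: w1:F, w3:F. ✗
w3: successors {w0}; not p there: w0:F. ✗
w4: successors {w1, w3}; not p there: w1:F, w3:F. ✗

{w1}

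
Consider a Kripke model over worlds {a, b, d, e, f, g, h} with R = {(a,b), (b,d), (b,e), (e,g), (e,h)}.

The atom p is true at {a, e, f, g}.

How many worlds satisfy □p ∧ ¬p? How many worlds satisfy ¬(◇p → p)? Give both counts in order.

2 and 1

For □p ∧ ¬p:
a: □p is F, ¬p is F. ✗
b: □p is F, ¬p is T. ✗
d: □p is T, ¬p is T. ✓
e: □p is F, ¬p is F. ✗
f: □p is T, ¬p is F. ✗
g: □p is T, ¬p is F. ✗
h: □p is T, ¬p is T. ✓
— 2 worlds.
For ¬(◇p → p):
a: ◇p → p is T. ✗
b: ◇p → p is F. ✓
d: ◇p → p is T. ✗
e: ◇p → p is T. ✗
f: ◇p → p is T. ✗
g: ◇p → p is T. ✗
h: ◇p → p is T. ✗
— 1 world.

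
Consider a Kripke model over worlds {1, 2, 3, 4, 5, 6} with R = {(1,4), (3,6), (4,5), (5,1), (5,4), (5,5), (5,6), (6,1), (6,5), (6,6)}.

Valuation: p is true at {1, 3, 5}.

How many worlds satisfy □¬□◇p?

1: successors {4}; ¬□◇p there: 4:F. ✗
2: no successors, so □¬□◇p holds vacuously. ✓
3: successors {6}; ¬□◇p there: 6:T. ✓
4: successors {5}; ¬□◇p there: 5:T. ✓
5: successors {1, 4, 5, 6}; ¬□◇p there: 1:F, 4:F, 5:T, 6:T. ✗
6: successors {1, 5, 6}; ¬□◇p there: 1:F, 5:T, 6:T. ✗
Satisfying worlds: {2, 3, 4}.

3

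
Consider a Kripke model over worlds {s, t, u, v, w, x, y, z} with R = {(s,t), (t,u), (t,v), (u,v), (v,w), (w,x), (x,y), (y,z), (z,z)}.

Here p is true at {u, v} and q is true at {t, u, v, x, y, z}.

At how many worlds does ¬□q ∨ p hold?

s: ¬□q is F, p is F. ✗
t: ¬□q is F, p is F. ✗
u: ¬□q is F, p is T. ✓
v: ¬□q is T, p is T. ✓
w: ¬□q is F, p is F. ✗
x: ¬□q is F, p is F. ✗
y: ¬□q is F, p is F. ✗
z: ¬□q is F, p is F. ✗
Satisfying worlds: {u, v}.

2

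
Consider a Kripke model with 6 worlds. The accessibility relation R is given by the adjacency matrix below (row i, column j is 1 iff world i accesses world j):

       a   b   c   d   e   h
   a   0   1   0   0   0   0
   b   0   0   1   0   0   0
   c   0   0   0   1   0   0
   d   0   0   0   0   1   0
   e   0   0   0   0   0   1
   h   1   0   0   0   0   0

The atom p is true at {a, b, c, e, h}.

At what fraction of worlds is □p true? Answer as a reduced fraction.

5/6

a: successors {b}; p there: b:T. ✓
b: successors {c}; p there: c:T. ✓
c: successors {d}; p there: d:F. ✗
d: successors {e}; p there: e:T. ✓
e: successors {h}; p there: h:T. ✓
h: successors {a}; p there: a:T. ✓
That's 5 of 6 worlds, so 5/6.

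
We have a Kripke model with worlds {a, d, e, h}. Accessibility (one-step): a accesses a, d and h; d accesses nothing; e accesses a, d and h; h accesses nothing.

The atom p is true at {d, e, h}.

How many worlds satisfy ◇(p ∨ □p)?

a: successors {a, d, h}; p ∨ □p there: a:F, d:T, h:T. ✓
d: no successors, so ◇(p ∨ □p) fails. ✗
e: successors {a, d, h}; p ∨ □p there: a:F, d:T, h:T. ✓
h: no successors, so ◇(p ∨ □p) fails. ✗
Satisfying worlds: {a, e}.

2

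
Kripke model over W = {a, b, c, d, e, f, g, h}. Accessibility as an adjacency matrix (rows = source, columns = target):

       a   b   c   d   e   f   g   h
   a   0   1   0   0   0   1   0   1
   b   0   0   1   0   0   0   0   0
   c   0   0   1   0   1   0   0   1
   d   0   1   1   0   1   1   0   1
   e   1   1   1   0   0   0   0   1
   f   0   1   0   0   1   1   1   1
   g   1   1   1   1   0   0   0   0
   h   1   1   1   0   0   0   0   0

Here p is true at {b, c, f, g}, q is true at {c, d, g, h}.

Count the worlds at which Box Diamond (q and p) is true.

a: successors {b, f, h}; Diamond (q and p) there: b:T, f:T, h:T. ✓
b: successors {c}; Diamond (q and p) there: c:T. ✓
c: successors {c, e, h}; Diamond (q and p) there: c:T, e:T, h:T. ✓
d: successors {b, c, e, f, h}; Diamond (q and p) there: b:T, c:T, e:T, f:T, h:T. ✓
e: successors {a, b, c, h}; Diamond (q and p) there: a:F, b:T, c:T, h:T. ✗
f: successors {b, e, f, g, h}; Diamond (q and p) there: b:T, e:T, f:T, g:T, h:T. ✓
g: successors {a, b, c, d}; Diamond (q and p) there: a:F, b:T, c:T, d:T. ✗
h: successors {a, b, c}; Diamond (q and p) there: a:F, b:T, c:T. ✗
Satisfying worlds: {a, b, c, d, f}.

5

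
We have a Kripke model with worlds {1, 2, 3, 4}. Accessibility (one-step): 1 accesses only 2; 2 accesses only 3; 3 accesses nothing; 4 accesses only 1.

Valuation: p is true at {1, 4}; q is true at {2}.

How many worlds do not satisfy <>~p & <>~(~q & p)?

1: <>~p is T, <>~(~q & p) is T. ✓
2: <>~p is T, <>~(~q & p) is T. ✓
3: <>~p is F, <>~(~q & p) is F. ✗
4: <>~p is F, <>~(~q & p) is F. ✗
Satisfying worlds: {1, 2}.
So <>~p & <>~(~q & p) fails at the other 2 worlds.

2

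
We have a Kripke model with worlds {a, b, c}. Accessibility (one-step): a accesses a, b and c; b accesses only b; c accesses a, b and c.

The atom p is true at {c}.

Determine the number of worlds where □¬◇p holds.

1

a: successors {a, b, c}; ¬◇p there: a:F, b:T, c:F. ✗
b: successors {b}; ¬◇p there: b:T. ✓
c: successors {a, b, c}; ¬◇p there: a:F, b:T, c:F. ✗
Satisfying worlds: {b}.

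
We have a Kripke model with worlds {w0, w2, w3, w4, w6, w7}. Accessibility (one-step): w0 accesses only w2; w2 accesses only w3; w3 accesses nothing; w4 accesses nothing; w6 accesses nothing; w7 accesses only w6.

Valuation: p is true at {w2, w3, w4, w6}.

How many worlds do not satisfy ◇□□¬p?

3

w0: successors {w2}; □□¬p there: w2:T. ✓
w2: successors {w3}; □□¬p there: w3:T. ✓
w3: no successors, so ◇□□¬p fails. ✗
w4: no successors, so ◇□□¬p fails. ✗
w6: no successors, so ◇□□¬p fails. ✗
w7: successors {w6}; □□¬p there: w6:T. ✓
Satisfying worlds: {w0, w2, w7}.
So ◇□□¬p fails at the other 3 worlds.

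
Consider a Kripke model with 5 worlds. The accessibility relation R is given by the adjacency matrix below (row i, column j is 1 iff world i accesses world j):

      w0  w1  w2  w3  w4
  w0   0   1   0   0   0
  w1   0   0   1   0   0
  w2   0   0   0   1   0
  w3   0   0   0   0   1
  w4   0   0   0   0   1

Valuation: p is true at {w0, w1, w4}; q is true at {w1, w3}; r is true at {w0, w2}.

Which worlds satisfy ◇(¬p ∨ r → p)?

{w0, w3, w4}

w0: successors {w1}; ¬p ∨ r → p there: w1:T. ✓
w1: successors {w2}; ¬p ∨ r → p there: w2:F. ✗
w2: successors {w3}; ¬p ∨ r → p there: w3:F. ✗
w3: successors {w4}; ¬p ∨ r → p there: w4:T. ✓
w4: successors {w4}; ¬p ∨ r → p there: w4:T. ✓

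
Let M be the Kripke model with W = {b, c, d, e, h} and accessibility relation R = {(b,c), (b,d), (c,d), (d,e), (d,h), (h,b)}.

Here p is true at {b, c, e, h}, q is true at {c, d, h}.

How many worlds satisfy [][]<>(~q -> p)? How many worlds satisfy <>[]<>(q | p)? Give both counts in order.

For [][]<>(~q -> p):
b: successors {c, d}; []<>(~q -> p) there: c:T, d:F. ✗
c: successors {d}; []<>(~q -> p) there: d:F. ✗
d: successors {e, h}; []<>(~q -> p) there: e:T, h:T. ✓
e: no successors, so [][]<>(~q -> p) holds vacuously. ✓
h: successors {b}; []<>(~q -> p) there: b:T. ✓
— 3 worlds.
For <>[]<>(q | p):
b: successors {c, d}; []<>(q | p) there: c:T, d:F. ✓
c: successors {d}; []<>(q | p) there: d:F. ✗
d: successors {e, h}; []<>(q | p) there: e:T, h:T. ✓
e: no successors, so <>[]<>(q | p) fails. ✗
h: successors {b}; []<>(q | p) there: b:T. ✓
— 3 worlds.

3 and 3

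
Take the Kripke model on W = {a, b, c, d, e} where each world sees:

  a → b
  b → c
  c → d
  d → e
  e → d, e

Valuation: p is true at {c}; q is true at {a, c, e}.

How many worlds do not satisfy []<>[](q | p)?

3

a: successors {b}; <>[](q | p) there: b:F. ✗
b: successors {c}; <>[](q | p) there: c:T. ✓
c: successors {d}; <>[](q | p) there: d:F. ✗
d: successors {e}; <>[](q | p) there: e:T. ✓
e: successors {d, e}; <>[](q | p) there: d:F, e:T. ✗
Satisfying worlds: {b, d}.
So []<>[](q | p) fails at the other 3 worlds.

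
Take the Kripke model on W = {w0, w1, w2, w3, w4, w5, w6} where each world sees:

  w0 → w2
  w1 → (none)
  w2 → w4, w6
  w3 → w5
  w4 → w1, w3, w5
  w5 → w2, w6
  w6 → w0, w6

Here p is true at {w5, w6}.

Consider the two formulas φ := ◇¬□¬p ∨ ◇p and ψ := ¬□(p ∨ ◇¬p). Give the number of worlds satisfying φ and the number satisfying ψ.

6 and 1

For ◇¬□¬p ∨ ◇p:
w0: ◇¬□¬p is T, ◇p is F. ✓
w1: ◇¬□¬p is F, ◇p is F. ✗
w2: ◇¬□¬p is T, ◇p is T. ✓
w3: ◇¬□¬p is T, ◇p is T. ✓
w4: ◇¬□¬p is T, ◇p is T. ✓
w5: ◇¬□¬p is T, ◇p is T. ✓
w6: ◇¬□¬p is T, ◇p is T. ✓
— 6 worlds.
For ¬□(p ∨ ◇¬p):
w0: □(p ∨ ◇¬p) is T. ✗
w1: □(p ∨ ◇¬p) is T. ✗
w2: □(p ∨ ◇¬p) is T. ✗
w3: □(p ∨ ◇¬p) is T. ✗
w4: □(p ∨ ◇¬p) is F. ✓
w5: □(p ∨ ◇¬p) is T. ✗
w6: □(p ∨ ◇¬p) is T. ✗
— 1 world.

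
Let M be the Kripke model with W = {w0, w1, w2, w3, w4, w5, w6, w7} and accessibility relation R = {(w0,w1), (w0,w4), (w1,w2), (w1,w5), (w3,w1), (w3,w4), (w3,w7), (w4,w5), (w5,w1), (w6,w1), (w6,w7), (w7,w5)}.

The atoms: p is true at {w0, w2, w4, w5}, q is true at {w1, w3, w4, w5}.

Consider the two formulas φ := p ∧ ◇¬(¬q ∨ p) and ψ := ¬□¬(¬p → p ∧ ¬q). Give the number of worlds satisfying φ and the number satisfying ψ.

For p ∧ ◇¬(¬q ∨ p):
w0: p is T, ◇¬(¬q ∨ p) is T. ✓
w1: p is F, ◇¬(¬q ∨ p) is F. ✗
w2: p is T, ◇¬(¬q ∨ p) is F. ✗
w3: p is F, ◇¬(¬q ∨ p) is T. ✗
w4: p is T, ◇¬(¬q ∨ p) is F. ✗
w5: p is T, ◇¬(¬q ∨ p) is T. ✓
w6: p is F, ◇¬(¬q ∨ p) is T. ✗
w7: p is F, ◇¬(¬q ∨ p) is F. ✗
— 2 worlds.
For ¬□¬(¬p → p ∧ ¬q):
w0: □¬(¬p → p ∧ ¬q) is F. ✓
w1: □¬(¬p → p ∧ ¬q) is F. ✓
w2: □¬(¬p → p ∧ ¬q) is T. ✗
w3: □¬(¬p → p ∧ ¬q) is F. ✓
w4: □¬(¬p → p ∧ ¬q) is F. ✓
w5: □¬(¬p → p ∧ ¬q) is T. ✗
w6: □¬(¬p → p ∧ ¬q) is T. ✗
w7: □¬(¬p → p ∧ ¬q) is F. ✓
— 5 worlds.

2 and 5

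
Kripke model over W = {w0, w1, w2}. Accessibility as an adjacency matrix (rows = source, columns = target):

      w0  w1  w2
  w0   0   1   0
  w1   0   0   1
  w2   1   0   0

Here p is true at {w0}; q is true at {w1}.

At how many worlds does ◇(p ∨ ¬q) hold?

w0: successors {w1}; p ∨ ¬q there: w1:F. ✗
w1: successors {w2}; p ∨ ¬q there: w2:T. ✓
w2: successors {w0}; p ∨ ¬q there: w0:T. ✓
Satisfying worlds: {w1, w2}.

2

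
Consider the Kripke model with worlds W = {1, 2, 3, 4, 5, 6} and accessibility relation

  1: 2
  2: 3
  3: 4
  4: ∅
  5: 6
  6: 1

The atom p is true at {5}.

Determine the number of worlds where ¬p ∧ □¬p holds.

1: ¬p is T, □¬p is T. ✓
2: ¬p is T, □¬p is T. ✓
3: ¬p is T, □¬p is T. ✓
4: ¬p is T, □¬p is T. ✓
5: ¬p is F, □¬p is T. ✗
6: ¬p is T, □¬p is T. ✓
Satisfying worlds: {1, 2, 3, 4, 6}.

5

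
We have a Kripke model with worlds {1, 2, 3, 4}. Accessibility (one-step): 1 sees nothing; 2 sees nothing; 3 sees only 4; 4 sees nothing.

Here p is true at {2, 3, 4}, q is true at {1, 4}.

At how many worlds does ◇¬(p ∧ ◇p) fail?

3

1: no successors, so ◇¬(p ∧ ◇p) fails. ✗
2: no successors, so ◇¬(p ∧ ◇p) fails. ✗
3: successors {4}; ¬(p ∧ ◇p) there: 4:T. ✓
4: no successors, so ◇¬(p ∧ ◇p) fails. ✗
Satisfying worlds: {3}.
So ◇¬(p ∧ ◇p) fails at the other 3 worlds.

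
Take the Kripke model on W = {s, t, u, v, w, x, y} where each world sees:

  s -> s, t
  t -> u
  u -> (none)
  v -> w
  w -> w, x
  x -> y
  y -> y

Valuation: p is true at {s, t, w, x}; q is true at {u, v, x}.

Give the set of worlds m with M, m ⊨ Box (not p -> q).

{s, t, u, v, w}

s: successors {s, t}; not p -> q there: s:T, t:T. ✓
t: successors {u}; not p -> q there: u:T. ✓
u: no successors, so Box (not p -> q) holds vacuously. ✓
v: successors {w}; not p -> q there: w:T. ✓
w: successors {w, x}; not p -> q there: w:T, x:T. ✓
x: successors {y}; not p -> q there: y:F. ✗
y: successors {y}; not p -> q there: y:F. ✗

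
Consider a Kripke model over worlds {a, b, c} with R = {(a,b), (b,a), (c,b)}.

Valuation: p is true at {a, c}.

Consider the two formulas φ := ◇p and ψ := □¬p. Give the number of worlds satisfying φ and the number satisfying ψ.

For ◇p:
a: successors {b}; p there: b:F. ✗
b: successors {a}; p there: a:T. ✓
c: successors {b}; p there: b:F. ✗
— 1 world.
For □¬p:
a: successors {b}; ¬p there: b:T. ✓
b: successors {a}; ¬p there: a:F. ✗
c: successors {b}; ¬p there: b:T. ✓
— 2 worlds.

1 and 2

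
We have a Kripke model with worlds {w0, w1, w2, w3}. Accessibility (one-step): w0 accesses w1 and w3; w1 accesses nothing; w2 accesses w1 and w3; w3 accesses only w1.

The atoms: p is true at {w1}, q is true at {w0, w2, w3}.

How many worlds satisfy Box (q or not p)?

1

w0: successors {w1, w3}; q or not p there: w1:F, w3:T. ✗
w1: no successors, so Box (q or not p) holds vacuously. ✓
w2: successors {w1, w3}; q or not p there: w1:F, w3:T. ✗
w3: successors {w1}; q or not p there: w1:F. ✗
Satisfying worlds: {w1}.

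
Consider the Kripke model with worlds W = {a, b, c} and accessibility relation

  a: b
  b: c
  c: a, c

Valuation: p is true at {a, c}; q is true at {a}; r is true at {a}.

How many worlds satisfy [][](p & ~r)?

a: successors {b}; [](p & ~r) there: b:T. ✓
b: successors {c}; [](p & ~r) there: c:F. ✗
c: successors {a, c}; [](p & ~r) there: a:F, c:F. ✗
Satisfying worlds: {a}.

1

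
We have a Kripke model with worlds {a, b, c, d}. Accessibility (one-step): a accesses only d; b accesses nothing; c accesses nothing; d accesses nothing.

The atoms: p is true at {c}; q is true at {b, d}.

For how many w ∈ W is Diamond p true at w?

0

a: successors {d}; p there: d:F. ✗
b: no successors, so Diamond p fails. ✗
c: no successors, so Diamond p fails. ✗
d: no successors, so Diamond p fails. ✗
Satisfying worlds: ∅.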